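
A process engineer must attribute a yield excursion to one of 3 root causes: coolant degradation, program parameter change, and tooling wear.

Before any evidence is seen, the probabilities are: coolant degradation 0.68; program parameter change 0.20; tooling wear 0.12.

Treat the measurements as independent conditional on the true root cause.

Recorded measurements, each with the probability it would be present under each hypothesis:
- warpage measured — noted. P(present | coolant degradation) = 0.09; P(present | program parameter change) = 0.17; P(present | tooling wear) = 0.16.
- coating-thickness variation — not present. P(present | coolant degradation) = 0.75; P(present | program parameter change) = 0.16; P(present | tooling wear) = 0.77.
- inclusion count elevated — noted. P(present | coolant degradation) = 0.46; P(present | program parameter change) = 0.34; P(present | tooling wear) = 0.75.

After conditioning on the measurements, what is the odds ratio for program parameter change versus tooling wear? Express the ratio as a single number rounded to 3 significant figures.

2.93

Unnormalized posterior weight (prior times the measurement likelihoods) for each of the two hypotheses (using 1 − P(present | H) for each absent measurement):
  program parameter change: 0.20 × 0.17 × (1 − 0.16) × 0.34 = 0.0097104
  tooling wear: 0.12 × 0.16 × (1 − 0.77) × 0.75 = 0.003312
Posterior odds = 0.0097104 / 0.003312 ≈ 2.93.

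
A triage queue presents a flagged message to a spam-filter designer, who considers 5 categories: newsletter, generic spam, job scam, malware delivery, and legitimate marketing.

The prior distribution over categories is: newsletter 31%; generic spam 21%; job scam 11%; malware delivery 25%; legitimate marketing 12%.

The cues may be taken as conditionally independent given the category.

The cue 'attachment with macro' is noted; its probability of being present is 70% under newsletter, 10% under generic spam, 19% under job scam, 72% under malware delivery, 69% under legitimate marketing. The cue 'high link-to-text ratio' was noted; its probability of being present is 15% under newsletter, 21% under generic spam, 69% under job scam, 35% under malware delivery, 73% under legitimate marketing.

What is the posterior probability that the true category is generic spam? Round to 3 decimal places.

0.025

For each hypothesis, the unnormalized posterior weight is prior × product of the cue likelihoods:
  newsletter: 0.31 × 0.70 × 0.15 = 0.03255
  generic spam: 0.21 × 0.10 × 0.21 = 0.00441
  job scam: 0.11 × 0.19 × 0.69 = 0.014421
  malware delivery: 0.25 × 0.72 × 0.35 = 0.063
  legitimate marketing: 0.12 × 0.69 × 0.73 = 0.060444
The unnormalized weights sum to 0.17482.
P(generic spam | evidence) = 0.00441 / 0.17482 ≈ 0.025.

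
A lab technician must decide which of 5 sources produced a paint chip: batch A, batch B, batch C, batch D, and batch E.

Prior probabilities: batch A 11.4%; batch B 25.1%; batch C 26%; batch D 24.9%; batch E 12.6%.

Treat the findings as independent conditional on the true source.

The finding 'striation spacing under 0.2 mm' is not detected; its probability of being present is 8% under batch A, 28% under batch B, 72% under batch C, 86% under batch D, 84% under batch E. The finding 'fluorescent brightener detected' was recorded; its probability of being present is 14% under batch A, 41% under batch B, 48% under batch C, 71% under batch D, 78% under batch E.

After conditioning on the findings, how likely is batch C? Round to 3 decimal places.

0.213

For each hypothesis, the unnormalized posterior weight is prior × product of the finding likelihoods (using 1 − P(present | H) for each absent finding):
  batch A: 0.114 × (1 − 0.08) × 0.14 = 0.014683
  batch B: 0.251 × (1 − 0.28) × 0.41 = 0.074095
  batch C: 0.260 × (1 − 0.72) × 0.48 = 0.034944
  batch D: 0.249 × (1 − 0.86) × 0.71 = 0.024751
  batch E: 0.126 × (1 − 0.84) × 0.78 = 0.015725
Marginal likelihood of the evidence = 0.1642.
P(batch C | evidence) = 0.034944 / 0.1642 ≈ 0.213.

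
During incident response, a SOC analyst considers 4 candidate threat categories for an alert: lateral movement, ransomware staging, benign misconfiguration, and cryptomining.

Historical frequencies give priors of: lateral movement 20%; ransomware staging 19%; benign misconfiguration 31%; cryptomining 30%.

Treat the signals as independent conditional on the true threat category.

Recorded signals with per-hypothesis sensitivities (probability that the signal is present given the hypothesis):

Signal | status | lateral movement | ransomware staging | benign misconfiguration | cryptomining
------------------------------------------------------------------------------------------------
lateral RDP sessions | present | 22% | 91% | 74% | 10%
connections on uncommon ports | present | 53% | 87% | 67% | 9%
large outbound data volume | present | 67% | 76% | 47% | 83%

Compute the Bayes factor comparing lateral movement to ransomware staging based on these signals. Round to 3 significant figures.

0.130

Joint likelihood of the signal pattern under each hypothesis:
  lateral movement: 0.22 × 0.53 × 0.67 = 0.078122
  ransomware staging: 0.91 × 0.87 × 0.76 = 0.60169
Bayes factor = 0.078122 / 0.60169 ≈ 0.130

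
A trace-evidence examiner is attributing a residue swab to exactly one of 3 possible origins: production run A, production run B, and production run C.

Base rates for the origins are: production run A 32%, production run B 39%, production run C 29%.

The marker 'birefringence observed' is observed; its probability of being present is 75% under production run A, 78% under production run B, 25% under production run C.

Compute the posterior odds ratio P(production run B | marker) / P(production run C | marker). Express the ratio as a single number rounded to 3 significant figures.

4.20

Unnormalized posterior weight (prior times the marker likelihood) for each of the two hypotheses:
  production run B: 0.39 × 0.78 = 0.3042
  production run C: 0.29 × 0.25 = 0.0725
Odds(production run B : production run C) = 0.3042 / 0.0725 ≈ 4.20.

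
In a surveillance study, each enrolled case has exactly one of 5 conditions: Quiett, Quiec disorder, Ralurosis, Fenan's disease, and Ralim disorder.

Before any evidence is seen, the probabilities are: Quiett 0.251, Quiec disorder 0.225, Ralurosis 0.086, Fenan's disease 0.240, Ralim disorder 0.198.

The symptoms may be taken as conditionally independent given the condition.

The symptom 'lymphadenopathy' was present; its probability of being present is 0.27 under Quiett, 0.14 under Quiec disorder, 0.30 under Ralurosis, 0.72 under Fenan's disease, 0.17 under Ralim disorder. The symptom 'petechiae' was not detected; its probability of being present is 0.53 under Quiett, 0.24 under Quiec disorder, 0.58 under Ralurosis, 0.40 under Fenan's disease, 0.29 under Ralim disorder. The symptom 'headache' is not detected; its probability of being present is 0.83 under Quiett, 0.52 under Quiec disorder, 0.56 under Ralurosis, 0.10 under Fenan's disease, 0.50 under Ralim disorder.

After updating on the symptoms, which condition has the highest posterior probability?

For each hypothesis, the unnormalized posterior weight is prior × product of the symptom likelihoods (using 1 − P(present | H) for each absent symptom):
  Quiett: 0.251 × 0.27 × (1 − 0.53) × (1 − 0.83) = 0.0054148
  Quiec disorder: 0.225 × 0.14 × (1 − 0.24) × (1 − 0.52) = 0.011491
  Ralurosis: 0.086 × 0.30 × (1 − 0.58) × (1 − 0.56) = 0.0047678
  Fenan's disease: 0.240 × 0.72 × (1 − 0.40) × (1 − 0.10) = 0.093312
  Ralim disorder: 0.198 × 0.17 × (1 − 0.29) × (1 − 0.50) = 0.011949
Marginal likelihood of the evidence = 0.12694.
P(Quiett | evidence) ≈ 0.0054148 / 0.12694 ≈ 0.043
P(Quiec disorder | evidence) ≈ 0.011491 / 0.12694 ≈ 0.091
P(Ralurosis | evidence) ≈ 0.0047678 / 0.12694 ≈ 0.038
P(Fenan's disease | evidence) ≈ 0.093312 / 0.12694 ≈ 0.735
P(Ralim disorder | evidence) ≈ 0.011949 / 0.12694 ≈ 0.094
The largest is 0.735, so Fenan's disease is most probable.

Fenan's disease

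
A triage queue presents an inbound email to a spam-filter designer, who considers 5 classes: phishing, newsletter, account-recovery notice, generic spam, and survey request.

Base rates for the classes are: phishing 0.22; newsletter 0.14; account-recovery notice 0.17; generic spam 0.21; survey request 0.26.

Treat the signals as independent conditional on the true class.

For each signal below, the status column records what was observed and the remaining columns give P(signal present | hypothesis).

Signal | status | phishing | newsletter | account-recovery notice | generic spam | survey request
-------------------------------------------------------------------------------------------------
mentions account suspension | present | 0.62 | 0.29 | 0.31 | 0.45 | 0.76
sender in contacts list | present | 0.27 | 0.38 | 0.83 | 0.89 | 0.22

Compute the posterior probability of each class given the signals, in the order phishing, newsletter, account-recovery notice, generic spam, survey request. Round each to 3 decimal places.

0.165, 0.069, 0.196, 0.376, 0.194

Multiply each prior by the joint likelihood of the signal pattern:
  phishing: 0.22 × 0.62 × 0.27 = 0.036828
  newsletter: 0.14 × 0.29 × 0.38 = 0.015428
  account-recovery notice: 0.17 × 0.31 × 0.83 = 0.043741
  generic spam: 0.21 × 0.45 × 0.89 = 0.084105
  survey request: 0.26 × 0.76 × 0.22 = 0.043472
The unnormalized weights sum to 0.22357.
P(phishing | evidence) = 0.036828 / 0.22357 ≈ 0.165
P(newsletter | evidence) = 0.015428 / 0.22357 ≈ 0.069
P(account-recovery notice | evidence) = 0.043741 / 0.22357 ≈ 0.196
P(generic spam | evidence) = 0.084105 / 0.22357 ≈ 0.376
P(survey request | evidence) = 0.043472 / 0.22357 ≈ 0.194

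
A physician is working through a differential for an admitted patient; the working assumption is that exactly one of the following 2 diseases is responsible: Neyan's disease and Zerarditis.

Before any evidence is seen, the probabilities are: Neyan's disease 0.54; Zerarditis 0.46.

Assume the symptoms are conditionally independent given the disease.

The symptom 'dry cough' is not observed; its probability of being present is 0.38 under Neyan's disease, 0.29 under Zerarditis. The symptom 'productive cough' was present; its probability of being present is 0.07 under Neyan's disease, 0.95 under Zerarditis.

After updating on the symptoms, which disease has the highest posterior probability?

Zerarditis

Multiply each prior by the joint likelihood of the symptom pattern (using 1 − P(present | H) for each absent symptom):
  Neyan's disease: 0.54 × (1 − 0.38) × 0.07 = 0.023436
  Zerarditis: 0.46 × (1 − 0.29) × 0.95 = 0.31027
Normalizing constant Z = 0.023436 + 0.31027 = 0.33371.
P(Neyan's disease | evidence) ≈ 0.023436 / 0.33371 ≈ 0.070
P(Zerarditis | evidence) ≈ 0.31027 / 0.33371 ≈ 0.930
The largest is 0.930, so Zerarditis is most probable.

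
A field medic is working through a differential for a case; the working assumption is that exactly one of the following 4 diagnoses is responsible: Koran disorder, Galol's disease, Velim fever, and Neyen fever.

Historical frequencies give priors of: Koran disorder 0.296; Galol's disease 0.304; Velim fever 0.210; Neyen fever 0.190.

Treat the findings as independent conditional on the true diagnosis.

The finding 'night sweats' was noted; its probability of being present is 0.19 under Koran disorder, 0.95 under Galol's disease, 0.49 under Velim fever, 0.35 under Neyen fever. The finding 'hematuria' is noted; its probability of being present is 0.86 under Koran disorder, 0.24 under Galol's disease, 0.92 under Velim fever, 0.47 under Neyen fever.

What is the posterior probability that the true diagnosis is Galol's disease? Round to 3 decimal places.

Multiply each prior by the joint likelihood of the evidence pattern:
  Koran disorder: 0.296 × 0.19 × 0.86 = 0.048366
  Galol's disease: 0.304 × 0.95 × 0.24 = 0.069312
  Velim fever: 0.210 × 0.49 × 0.92 = 0.094668
  Neyen fever: 0.190 × 0.35 × 0.47 = 0.031255
The unnormalized weights sum to 0.2436.
P(Galol's disease | evidence) = 0.069312 / 0.2436 ≈ 0.285.

0.285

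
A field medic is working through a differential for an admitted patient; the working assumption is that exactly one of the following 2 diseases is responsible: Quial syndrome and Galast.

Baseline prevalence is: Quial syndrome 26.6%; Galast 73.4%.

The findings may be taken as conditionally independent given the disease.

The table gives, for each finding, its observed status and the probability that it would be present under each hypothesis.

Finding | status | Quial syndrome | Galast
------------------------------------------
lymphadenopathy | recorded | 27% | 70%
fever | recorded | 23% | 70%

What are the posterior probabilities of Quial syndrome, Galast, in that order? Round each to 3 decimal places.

By Bayes' rule with conditional independence, the unnormalized weight for each hypothesis is prior × ∏ likelihoods:
  Quial syndrome: 0.266 × 0.27 × 0.23 = 0.016519
  Galast: 0.734 × 0.70 × 0.70 = 0.35966
Marginal likelihood of the evidence = 0.37618.
P(Quial syndrome | evidence) = 0.016519 / 0.37618 ≈ 0.044
P(Galast | evidence) = 0.35966 / 0.37618 ≈ 0.956

0.044, 0.956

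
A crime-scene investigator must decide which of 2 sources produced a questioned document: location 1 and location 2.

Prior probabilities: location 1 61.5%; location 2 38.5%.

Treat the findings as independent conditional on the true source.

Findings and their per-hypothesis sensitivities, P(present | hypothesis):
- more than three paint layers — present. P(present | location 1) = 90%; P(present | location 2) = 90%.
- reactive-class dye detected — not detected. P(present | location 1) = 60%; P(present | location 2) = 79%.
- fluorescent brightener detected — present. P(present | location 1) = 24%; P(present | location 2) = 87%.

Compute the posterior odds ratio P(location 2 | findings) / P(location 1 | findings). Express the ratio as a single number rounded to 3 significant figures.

The normalizing constant cancels in an odds ratio, so compute prior × likelihood for the two hypotheses only (using 1 − P(present | H) for each absent finding):
  location 2: 0.385 × 0.90 × (1 − 0.79) × 0.87 = 0.063306
  location 1: 0.615 × 0.90 × (1 − 0.60) × 0.24 = 0.053136
Odds(location 2 : location 1) = 0.063306 / 0.053136 ≈ 1.19.

1.19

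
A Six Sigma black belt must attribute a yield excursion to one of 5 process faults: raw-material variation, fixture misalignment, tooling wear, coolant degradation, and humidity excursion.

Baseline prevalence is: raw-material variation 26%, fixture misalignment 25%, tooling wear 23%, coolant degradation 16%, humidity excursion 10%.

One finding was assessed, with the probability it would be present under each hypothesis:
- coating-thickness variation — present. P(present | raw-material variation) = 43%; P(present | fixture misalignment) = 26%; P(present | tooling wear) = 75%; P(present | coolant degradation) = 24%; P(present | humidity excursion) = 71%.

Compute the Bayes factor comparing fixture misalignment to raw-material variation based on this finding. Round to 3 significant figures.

0.605

Likelihood of this finding under each hypothesis:
  fixture misalignment: 0.26
  raw-material variation: 0.43
Bayes factor = 0.26 / 0.43 ≈ 0.605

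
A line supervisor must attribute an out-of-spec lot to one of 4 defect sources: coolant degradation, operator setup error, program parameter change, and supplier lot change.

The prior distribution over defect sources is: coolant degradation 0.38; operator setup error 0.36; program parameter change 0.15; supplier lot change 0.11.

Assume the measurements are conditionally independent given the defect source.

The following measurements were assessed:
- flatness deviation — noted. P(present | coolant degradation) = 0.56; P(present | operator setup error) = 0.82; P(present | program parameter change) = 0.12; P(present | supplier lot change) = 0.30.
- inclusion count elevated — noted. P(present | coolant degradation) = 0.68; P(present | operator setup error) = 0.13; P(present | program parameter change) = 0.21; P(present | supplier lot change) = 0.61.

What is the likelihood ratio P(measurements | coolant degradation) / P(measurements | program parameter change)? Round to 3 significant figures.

15.1

Take the product of per-measurement likelihoods under each hypothesis, then divide.
  coolant degradation: 0.56 × 0.68 = 0.3808
  program parameter change: 0.12 × 0.21 = 0.0252
Bayes factor = 0.3808 / 0.0252 ≈ 15.1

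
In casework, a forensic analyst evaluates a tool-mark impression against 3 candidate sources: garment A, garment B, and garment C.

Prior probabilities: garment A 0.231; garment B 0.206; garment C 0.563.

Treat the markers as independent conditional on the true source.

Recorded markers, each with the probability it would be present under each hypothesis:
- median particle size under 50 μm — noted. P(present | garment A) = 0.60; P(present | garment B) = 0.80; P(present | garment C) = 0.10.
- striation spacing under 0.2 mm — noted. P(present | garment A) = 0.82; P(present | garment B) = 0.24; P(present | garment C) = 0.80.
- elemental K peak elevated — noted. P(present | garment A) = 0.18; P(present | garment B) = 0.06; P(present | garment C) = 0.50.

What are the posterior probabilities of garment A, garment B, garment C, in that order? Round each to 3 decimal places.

0.451, 0.052, 0.497

Multiply each prior by the joint likelihood of the marker pattern:
  garment A: 0.231 × 0.60 × 0.82 × 0.18 = 0.020457
  garment B: 0.206 × 0.80 × 0.24 × 0.06 = 0.0023731
  garment C: 0.563 × 0.10 × 0.80 × 0.50 = 0.02252
The unnormalized weights sum to 0.04535.
P(garment A | evidence) = 0.020457 / 0.04535 ≈ 0.451
P(garment B | evidence) = 0.0023731 / 0.04535 ≈ 0.052
P(garment C | evidence) = 0.02252 / 0.04535 ≈ 0.497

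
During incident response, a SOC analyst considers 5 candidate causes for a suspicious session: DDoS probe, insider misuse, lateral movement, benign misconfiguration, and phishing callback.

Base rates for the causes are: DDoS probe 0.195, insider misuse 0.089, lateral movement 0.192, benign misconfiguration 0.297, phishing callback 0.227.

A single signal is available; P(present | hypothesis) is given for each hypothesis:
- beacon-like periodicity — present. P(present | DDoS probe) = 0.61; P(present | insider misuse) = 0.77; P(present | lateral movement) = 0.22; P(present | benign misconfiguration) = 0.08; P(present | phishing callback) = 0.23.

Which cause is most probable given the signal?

DDoS probe

By Bayes' rule, the unnormalized weight for each hypothesis is prior × likelihood:
  DDoS probe: 0.195 × 0.61 = 0.11895
  insider misuse: 0.089 × 0.77 = 0.06853
  lateral movement: 0.192 × 0.22 = 0.04224
  benign misconfiguration: 0.297 × 0.08 = 0.02376
  phishing callback: 0.227 × 0.23 = 0.05221
The unnormalized weights sum to 0.30569.
P(DDoS probe | evidence) ≈ 0.11895 / 0.30569 ≈ 0.389
P(insider misuse | evidence) ≈ 0.06853 / 0.30569 ≈ 0.224
P(lateral movement | evidence) ≈ 0.04224 / 0.30569 ≈ 0.138
P(benign misconfiguration | evidence) ≈ 0.02376 / 0.30569 ≈ 0.078
P(phishing callback | evidence) ≈ 0.05221 / 0.30569 ≈ 0.171
The largest is 0.389, so DDoS probe is most probable.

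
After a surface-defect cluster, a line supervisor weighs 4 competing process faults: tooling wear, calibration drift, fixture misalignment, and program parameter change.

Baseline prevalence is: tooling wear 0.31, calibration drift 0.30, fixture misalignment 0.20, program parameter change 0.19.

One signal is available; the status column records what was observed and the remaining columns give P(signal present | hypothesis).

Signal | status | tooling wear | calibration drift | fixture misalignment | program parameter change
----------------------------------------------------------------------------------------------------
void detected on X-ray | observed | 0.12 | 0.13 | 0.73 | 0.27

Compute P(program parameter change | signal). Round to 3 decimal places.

0.188

Multiply each prior by the likelihood of the signal:
  tooling wear: 0.31 × 0.12 = 0.0372
  calibration drift: 0.30 × 0.13 = 0.039
  fixture misalignment: 0.20 × 0.73 = 0.146
  program parameter change: 0.19 × 0.27 = 0.0513
Normalizing constant Z = 0.0372 + 0.039 + 0.146 + 0.0513 = 0.2735.
P(program parameter change | evidence) = 0.0513 / 0.2735 ≈ 0.188.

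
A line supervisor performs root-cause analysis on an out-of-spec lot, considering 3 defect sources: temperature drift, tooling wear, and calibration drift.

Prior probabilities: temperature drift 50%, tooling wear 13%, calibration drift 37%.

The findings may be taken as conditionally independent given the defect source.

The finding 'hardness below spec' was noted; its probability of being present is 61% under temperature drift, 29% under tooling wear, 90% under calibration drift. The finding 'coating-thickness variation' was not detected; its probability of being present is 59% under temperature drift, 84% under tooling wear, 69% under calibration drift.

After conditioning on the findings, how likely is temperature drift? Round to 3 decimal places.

0.534

By Bayes' rule with conditional independence, the unnormalized weight for each hypothesis is prior × ∏ likelihoods (using 1 − P(present | H) for each absent finding):
  temperature drift: 0.50 × 0.61 × (1 − 0.59) = 0.12505
  tooling wear: 0.13 × 0.29 × (1 − 0.84) = 0.006032
  calibration drift: 0.37 × 0.90 × (1 − 0.69) = 0.10323
Marginal likelihood of the evidence = 0.23431.
P(temperature drift | evidence) = 0.12505 / 0.23431 ≈ 0.534.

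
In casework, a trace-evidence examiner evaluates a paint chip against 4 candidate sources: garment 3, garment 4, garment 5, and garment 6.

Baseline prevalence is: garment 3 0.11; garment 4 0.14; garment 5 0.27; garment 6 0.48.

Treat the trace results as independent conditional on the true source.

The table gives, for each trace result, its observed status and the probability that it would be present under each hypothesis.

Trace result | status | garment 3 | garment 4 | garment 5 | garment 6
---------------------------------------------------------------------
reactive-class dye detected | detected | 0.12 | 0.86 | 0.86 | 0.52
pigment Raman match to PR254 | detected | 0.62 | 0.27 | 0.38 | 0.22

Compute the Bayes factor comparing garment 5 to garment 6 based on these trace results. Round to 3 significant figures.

Take the product of per-trace result likelihoods under each hypothesis, then divide.
  garment 5: 0.86 × 0.38 = 0.3268
  garment 6: 0.52 × 0.22 = 0.1144
Bayes factor = 0.3268 / 0.1144 ≈ 2.86

2.86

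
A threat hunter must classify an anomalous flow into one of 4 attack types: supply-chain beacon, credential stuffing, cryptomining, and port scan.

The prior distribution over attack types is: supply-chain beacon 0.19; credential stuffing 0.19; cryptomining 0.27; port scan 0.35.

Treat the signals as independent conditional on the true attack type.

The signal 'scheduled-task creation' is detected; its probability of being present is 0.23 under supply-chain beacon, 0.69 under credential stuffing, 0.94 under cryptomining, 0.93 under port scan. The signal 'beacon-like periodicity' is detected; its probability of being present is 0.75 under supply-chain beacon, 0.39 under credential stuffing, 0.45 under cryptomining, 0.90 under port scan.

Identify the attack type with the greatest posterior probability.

Multiply each prior by the joint likelihood of the signal pattern:
  supply-chain beacon: 0.19 × 0.23 × 0.75 = 0.032775
  credential stuffing: 0.19 × 0.69 × 0.39 = 0.051129
  cryptomining: 0.27 × 0.94 × 0.45 = 0.11421
  port scan: 0.35 × 0.93 × 0.90 = 0.29295
Normalizing constant Z = 0.032775 + 0.051129 + 0.11421 + 0.29295 = 0.49106.
P(supply-chain beacon | evidence) ≈ 0.032775 / 0.49106 ≈ 0.067
P(credential stuffing | evidence) ≈ 0.051129 / 0.49106 ≈ 0.104
P(cryptomining | evidence) ≈ 0.11421 / 0.49106 ≈ 0.233
P(port scan | evidence) ≈ 0.29295 / 0.49106 ≈ 0.597
The largest is 0.597, so port scan is most probable.

port scan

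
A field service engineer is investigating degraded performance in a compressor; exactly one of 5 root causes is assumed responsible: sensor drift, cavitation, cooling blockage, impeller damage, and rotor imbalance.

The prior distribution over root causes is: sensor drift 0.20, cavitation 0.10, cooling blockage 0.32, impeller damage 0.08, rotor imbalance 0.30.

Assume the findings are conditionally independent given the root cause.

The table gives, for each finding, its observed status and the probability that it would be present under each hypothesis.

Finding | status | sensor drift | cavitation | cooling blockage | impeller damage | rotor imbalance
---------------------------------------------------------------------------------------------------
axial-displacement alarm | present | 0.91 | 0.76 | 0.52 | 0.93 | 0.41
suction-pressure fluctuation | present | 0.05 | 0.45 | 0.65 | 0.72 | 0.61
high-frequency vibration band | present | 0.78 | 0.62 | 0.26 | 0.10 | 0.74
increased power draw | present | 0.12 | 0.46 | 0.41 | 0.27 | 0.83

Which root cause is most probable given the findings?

rotor imbalance

For each hypothesis, the unnormalized posterior weight is prior × product of the finding likelihoods:
  sensor drift: 0.20 × 0.91 × 0.05 × 0.78 × 0.12 = 0.00085176
  cavitation: 0.10 × 0.76 × 0.45 × 0.62 × 0.46 = 0.0097538
  cooling blockage: 0.32 × 0.52 × 0.65 × 0.26 × 0.41 = 0.01153
  impeller damage: 0.08 × 0.93 × 0.72 × 0.10 × 0.27 = 0.0014463
  rotor imbalance: 0.30 × 0.41 × 0.61 × 0.74 × 0.83 = 0.046083
Marginal likelihood of the evidence = 0.069665.
P(sensor drift | evidence) ≈ 0.00085176 / 0.069665 ≈ 0.012
P(cavitation | evidence) ≈ 0.0097538 / 0.069665 ≈ 0.140
P(cooling blockage | evidence) ≈ 0.01153 / 0.069665 ≈ 0.166
P(impeller damage | evidence) ≈ 0.0014463 / 0.069665 ≈ 0.021
P(rotor imbalance | evidence) ≈ 0.046083 / 0.069665 ≈ 0.661
The largest is 0.661, so rotor imbalance is most probable.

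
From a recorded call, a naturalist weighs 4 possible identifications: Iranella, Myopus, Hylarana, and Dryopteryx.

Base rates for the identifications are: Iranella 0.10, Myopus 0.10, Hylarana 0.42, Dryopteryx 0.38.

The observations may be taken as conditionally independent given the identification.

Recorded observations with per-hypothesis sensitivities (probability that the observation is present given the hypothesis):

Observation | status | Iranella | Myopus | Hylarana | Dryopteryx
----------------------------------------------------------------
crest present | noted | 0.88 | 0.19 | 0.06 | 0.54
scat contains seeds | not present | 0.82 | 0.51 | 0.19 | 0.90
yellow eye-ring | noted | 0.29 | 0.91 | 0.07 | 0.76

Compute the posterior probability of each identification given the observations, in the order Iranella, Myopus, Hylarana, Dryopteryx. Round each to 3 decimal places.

By Bayes' rule with conditional independence, the unnormalized weight for each hypothesis is prior × ∏ likelihoods (using 1 − P(present | H) for each absent observation):
  Iranella: 0.10 × 0.88 × (1 − 0.82) × 0.29 = 0.0045936
  Myopus: 0.10 × 0.19 × (1 − 0.51) × 0.91 = 0.0084721
  Hylarana: 0.42 × 0.06 × (1 − 0.19) × 0.07 = 0.0014288
  Dryopteryx: 0.38 × 0.54 × (1 − 0.90) × 0.76 = 0.015595
Normalizing constant Z = 0.0045936 + 0.0084721 + 0.0014288 + 0.015595 = 0.03009.
P(Iranella | evidence) = 0.0045936 / 0.03009 ≈ 0.153
P(Myopus | evidence) = 0.0084721 / 0.03009 ≈ 0.282
P(Hylarana | evidence) = 0.0014288 / 0.03009 ≈ 0.047
P(Dryopteryx | evidence) = 0.015595 / 0.03009 ≈ 0.518

0.153, 0.282, 0.047, 0.518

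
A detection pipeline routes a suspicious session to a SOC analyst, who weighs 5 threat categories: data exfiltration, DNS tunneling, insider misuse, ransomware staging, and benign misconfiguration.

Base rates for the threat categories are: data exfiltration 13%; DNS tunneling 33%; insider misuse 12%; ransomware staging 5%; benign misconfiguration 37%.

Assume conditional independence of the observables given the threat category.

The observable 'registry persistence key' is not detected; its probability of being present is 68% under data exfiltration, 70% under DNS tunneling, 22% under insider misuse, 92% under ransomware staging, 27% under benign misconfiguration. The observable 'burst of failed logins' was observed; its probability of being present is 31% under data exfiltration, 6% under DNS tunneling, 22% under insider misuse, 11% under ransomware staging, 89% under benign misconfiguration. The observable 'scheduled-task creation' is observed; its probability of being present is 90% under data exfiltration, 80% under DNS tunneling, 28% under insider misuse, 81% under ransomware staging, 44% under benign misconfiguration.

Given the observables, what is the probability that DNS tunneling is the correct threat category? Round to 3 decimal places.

By Bayes' rule with conditional independence, the unnormalized weight for each hypothesis is prior × ∏ likelihoods (using 1 − P(present | H) for each absent observable):
  data exfiltration: 0.13 × (1 − 0.68) × 0.31 × 0.90 = 0.011606
  DNS tunneling: 0.33 × (1 − 0.70) × 0.06 × 0.80 = 0.004752
  insider misuse: 0.12 × (1 − 0.22) × 0.22 × 0.28 = 0.0057658
  ransomware staging: 0.05 × (1 − 0.92) × 0.11 × 0.81 = 0.0003564
  benign misconfiguration: 0.37 × (1 − 0.27) × 0.89 × 0.44 = 0.10577
Marginal likelihood of the evidence = 0.12825.
P(DNS tunneling | evidence) = 0.004752 / 0.12825 ≈ 0.037.

0.037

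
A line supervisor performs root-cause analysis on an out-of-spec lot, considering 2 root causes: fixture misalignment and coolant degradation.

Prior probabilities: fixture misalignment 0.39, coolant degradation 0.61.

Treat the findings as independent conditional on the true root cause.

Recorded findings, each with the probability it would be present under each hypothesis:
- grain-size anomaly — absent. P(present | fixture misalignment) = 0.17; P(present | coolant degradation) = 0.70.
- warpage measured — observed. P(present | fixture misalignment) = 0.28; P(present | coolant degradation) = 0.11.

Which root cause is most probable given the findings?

For each hypothesis, the unnormalized posterior weight is prior × product of the finding likelihoods (using 1 − P(present | H) for each absent finding):
  fixture misalignment: 0.39 × (1 − 0.17) × 0.28 = 0.090636
  coolant degradation: 0.61 × (1 − 0.70) × 0.11 = 0.02013
Normalizing constant Z = 0.090636 + 0.02013 = 0.11077.
P(fixture misalignment | evidence) ≈ 0.090636 / 0.11077 ≈ 0.818
P(coolant degradation | evidence) ≈ 0.02013 / 0.11077 ≈ 0.182
The largest is 0.818, so fixture misalignment is most probable.

fixture misalignment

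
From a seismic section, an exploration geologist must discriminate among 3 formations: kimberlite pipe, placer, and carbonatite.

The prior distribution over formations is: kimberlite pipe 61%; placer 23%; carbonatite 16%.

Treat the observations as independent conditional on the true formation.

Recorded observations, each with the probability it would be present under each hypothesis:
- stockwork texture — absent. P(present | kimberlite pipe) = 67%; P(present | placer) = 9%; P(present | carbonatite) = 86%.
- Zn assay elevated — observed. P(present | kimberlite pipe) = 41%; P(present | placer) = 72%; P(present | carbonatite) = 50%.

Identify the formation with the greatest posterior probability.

Multiply each prior by the joint likelihood of the evidence pattern (using 1 − P(present | H) for each absent observation):
  kimberlite pipe: 0.61 × (1 − 0.67) × 0.41 = 0.082533
  placer: 0.23 × (1 − 0.09) × 0.72 = 0.1507
  carbonatite: 0.16 × (1 − 0.86) × 0.50 = 0.0112
Marginal likelihood of the evidence = 0.24443.
P(kimberlite pipe | evidence) ≈ 0.082533 / 0.24443 ≈ 0.338
P(placer | evidence) ≈ 0.1507 / 0.24443 ≈ 0.617
P(carbonatite | evidence) ≈ 0.0112 / 0.24443 ≈ 0.046
The largest is 0.617, so placer is most probable.

placer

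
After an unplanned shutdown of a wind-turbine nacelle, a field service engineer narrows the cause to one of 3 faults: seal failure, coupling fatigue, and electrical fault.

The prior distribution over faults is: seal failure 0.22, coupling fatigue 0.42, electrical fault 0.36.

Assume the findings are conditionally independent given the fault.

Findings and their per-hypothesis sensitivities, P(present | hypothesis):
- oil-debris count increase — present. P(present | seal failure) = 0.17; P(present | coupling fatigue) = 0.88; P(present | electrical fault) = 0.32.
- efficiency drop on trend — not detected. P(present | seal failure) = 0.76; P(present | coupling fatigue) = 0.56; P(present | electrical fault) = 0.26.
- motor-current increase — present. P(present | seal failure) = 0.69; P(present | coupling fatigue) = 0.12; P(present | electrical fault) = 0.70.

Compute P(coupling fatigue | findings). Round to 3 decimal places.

0.229

By Bayes' rule with conditional independence, the unnormalized weight for each hypothesis is prior × ∏ likelihoods (using 1 − P(present | H) for each absent finding):
  seal failure: 0.22 × 0.17 × (1 − 0.76) × 0.69 = 0.0061934
  coupling fatigue: 0.42 × 0.88 × (1 − 0.56) × 0.12 = 0.019515
  electrical fault: 0.36 × 0.32 × (1 − 0.26) × 0.70 = 0.059674
Normalizing constant Z = 0.0061934 + 0.019515 + 0.059674 = 0.085382.
P(coupling fatigue | evidence) = 0.019515 / 0.085382 ≈ 0.229.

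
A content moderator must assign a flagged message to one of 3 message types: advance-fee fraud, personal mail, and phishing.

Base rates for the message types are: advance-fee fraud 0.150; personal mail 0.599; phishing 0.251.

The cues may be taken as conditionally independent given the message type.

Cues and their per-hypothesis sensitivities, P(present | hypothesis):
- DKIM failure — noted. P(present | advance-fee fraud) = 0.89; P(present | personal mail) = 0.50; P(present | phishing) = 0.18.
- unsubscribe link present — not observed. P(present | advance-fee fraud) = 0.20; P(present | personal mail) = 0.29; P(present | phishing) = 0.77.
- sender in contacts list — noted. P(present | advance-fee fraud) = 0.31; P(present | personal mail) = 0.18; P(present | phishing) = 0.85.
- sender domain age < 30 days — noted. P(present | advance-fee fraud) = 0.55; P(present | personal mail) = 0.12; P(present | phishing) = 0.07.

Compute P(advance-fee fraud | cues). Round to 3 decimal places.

Multiply each prior by the joint likelihood of the cue pattern (using 1 − P(present | H) for each absent cue):
  advance-fee fraud: 0.150 × 0.89 × (1 − 0.20) × 0.31 × 0.55 = 0.018209
  personal mail: 0.599 × 0.50 × (1 − 0.29) × 0.18 × 0.12 = 0.0045931
  phishing: 0.251 × 0.18 × (1 − 0.77) × 0.85 × 0.07 = 0.00061829
Marginal likelihood of the evidence = 0.023421.
P(advance-fee fraud | evidence) = 0.018209 / 0.023421 ≈ 0.777.

0.777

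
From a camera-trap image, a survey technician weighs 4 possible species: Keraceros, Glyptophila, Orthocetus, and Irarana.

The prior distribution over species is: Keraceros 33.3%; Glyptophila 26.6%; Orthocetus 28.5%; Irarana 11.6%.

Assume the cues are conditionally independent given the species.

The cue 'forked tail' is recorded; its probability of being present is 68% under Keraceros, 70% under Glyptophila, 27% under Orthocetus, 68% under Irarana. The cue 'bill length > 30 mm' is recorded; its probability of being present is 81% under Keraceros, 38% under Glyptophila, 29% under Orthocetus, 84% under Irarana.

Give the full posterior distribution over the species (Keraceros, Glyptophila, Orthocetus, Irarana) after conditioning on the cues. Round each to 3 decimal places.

For each hypothesis, the unnormalized posterior weight is prior × product of the cue likelihoods:
  Keraceros: 0.333 × 0.68 × 0.81 = 0.18342
  Glyptophila: 0.266 × 0.70 × 0.38 = 0.070756
  Orthocetus: 0.285 × 0.27 × 0.29 = 0.022315
  Irarana: 0.116 × 0.68 × 0.84 = 0.066259
Normalizing constant Z = 0.18342 + 0.070756 + 0.022315 + 0.066259 = 0.34275.
P(Keraceros | evidence) = 0.18342 / 0.34275 ≈ 0.535
P(Glyptophila | evidence) = 0.070756 / 0.34275 ≈ 0.206
P(Orthocetus | evidence) = 0.022315 / 0.34275 ≈ 0.065
P(Irarana | evidence) = 0.066259 / 0.34275 ≈ 0.193

0.535, 0.206, 0.065, 0.193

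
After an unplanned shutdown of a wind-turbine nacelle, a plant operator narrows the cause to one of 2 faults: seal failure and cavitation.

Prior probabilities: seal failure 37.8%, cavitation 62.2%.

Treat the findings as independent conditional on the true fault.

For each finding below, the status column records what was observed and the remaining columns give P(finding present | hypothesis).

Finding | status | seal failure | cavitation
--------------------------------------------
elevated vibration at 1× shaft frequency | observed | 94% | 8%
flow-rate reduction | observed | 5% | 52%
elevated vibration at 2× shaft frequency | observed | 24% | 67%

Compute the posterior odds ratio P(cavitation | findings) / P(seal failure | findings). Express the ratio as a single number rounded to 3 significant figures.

The normalizing constant cancels in an odds ratio, so compute prior × likelihood for the two hypotheses only:
  cavitation: 0.622 × 0.08 × 0.52 × 0.67 = 0.017336
  seal failure: 0.378 × 0.94 × 0.05 × 0.24 = 0.0042638
Odds(cavitation : seal failure) = 0.017336 / 0.0042638 ≈ 4.07.

4.07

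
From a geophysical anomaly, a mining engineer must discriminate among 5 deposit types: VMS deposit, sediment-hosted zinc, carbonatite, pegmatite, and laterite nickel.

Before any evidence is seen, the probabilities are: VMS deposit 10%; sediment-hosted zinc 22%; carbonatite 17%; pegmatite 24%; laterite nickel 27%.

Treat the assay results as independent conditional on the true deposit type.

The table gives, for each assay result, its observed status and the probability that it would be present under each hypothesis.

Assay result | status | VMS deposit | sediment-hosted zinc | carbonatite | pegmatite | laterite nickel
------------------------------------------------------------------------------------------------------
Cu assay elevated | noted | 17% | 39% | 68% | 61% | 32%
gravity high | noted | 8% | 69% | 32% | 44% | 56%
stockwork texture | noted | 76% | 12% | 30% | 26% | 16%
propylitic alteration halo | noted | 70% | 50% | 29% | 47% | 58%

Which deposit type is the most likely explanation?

pegmatite

For each hypothesis, the unnormalized posterior weight is prior × product of the assay result likelihoods:
  VMS deposit: 0.10 × 0.17 × 0.08 × 0.76 × 0.70 = 0.00072352
  sediment-hosted zinc: 0.22 × 0.39 × 0.69 × 0.12 × 0.50 = 0.0035521
  carbonatite: 0.17 × 0.68 × 0.32 × 0.30 × 0.29 = 0.0032183
  pegmatite: 0.24 × 0.61 × 0.44 × 0.26 × 0.47 = 0.0078716
  laterite nickel: 0.27 × 0.32 × 0.56 × 0.16 × 0.58 = 0.00449
Normalizing constant Z = 0.00072352 + 0.0035521 + 0.0032183 + 0.0078716 + 0.00449 = 0.019856.
P(VMS deposit | evidence) ≈ 0.00072352 / 0.019856 ≈ 0.036
P(sediment-hosted zinc | evidence) ≈ 0.0035521 / 0.019856 ≈ 0.179
P(carbonatite | evidence) ≈ 0.0032183 / 0.019856 ≈ 0.162
P(pegmatite | evidence) ≈ 0.0078716 / 0.019856 ≈ 0.396
P(laterite nickel | evidence) ≈ 0.00449 / 0.019856 ≈ 0.226
The largest is 0.396, so pegmatite is most probable.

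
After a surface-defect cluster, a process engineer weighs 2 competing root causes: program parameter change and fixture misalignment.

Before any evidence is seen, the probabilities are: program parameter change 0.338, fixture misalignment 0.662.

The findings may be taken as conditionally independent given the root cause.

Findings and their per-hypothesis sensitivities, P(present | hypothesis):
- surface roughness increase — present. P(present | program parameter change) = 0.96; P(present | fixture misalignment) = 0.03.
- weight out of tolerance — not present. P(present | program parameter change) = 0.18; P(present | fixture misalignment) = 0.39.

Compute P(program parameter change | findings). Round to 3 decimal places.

0.956

Multiply each prior by the joint likelihood of the evidence pattern (using 1 − P(present | H) for each absent finding):
  program parameter change: 0.338 × 0.96 × (1 − 0.18) = 0.26607
  fixture misalignment: 0.662 × 0.03 × (1 − 0.39) = 0.012115
The unnormalized weights sum to 0.27819.
P(program parameter change | evidence) = 0.26607 / 0.27819 ≈ 0.956.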